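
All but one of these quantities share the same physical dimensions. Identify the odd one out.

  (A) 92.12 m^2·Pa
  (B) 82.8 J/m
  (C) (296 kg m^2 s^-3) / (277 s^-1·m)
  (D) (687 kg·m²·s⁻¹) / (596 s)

Expand each in SI base units:
  (A) Pa·m² = N·m⁻²·m² = kg·m·s⁻²
  (B) J·m⁻¹ = N·m·m⁻¹ = kg·m·s⁻²
  (C) [kg·m²·s⁻³] / [m·s⁻¹] = kg·m·s⁻²
  (D) [kg·m²·s⁻¹] / [s] = kg·m²·s⁻²
All reduce to kg·m·s⁻² except (D), which is kg·m²·s⁻².

(D)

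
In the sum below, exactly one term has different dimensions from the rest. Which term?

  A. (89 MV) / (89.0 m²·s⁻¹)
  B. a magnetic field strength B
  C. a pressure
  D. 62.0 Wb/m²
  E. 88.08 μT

C.

In SI base units:
  A. [kg·m²·s⁻³·A⁻¹] / [m²·s⁻¹] = kg·s⁻²·A⁻¹
  B. [magnetic field strength B] = kg·s⁻²·A⁻¹
  C. [pressure] = kg·m⁻¹·s⁻²
  D. Wb·m⁻² = V·s·m⁻² = kg·s⁻²·A⁻¹
  E. T = Wb·m⁻² = kg·s⁻²·A⁻¹
All reduce to kg·s⁻²·A⁻¹ except C., which is kg·m⁻¹·s⁻².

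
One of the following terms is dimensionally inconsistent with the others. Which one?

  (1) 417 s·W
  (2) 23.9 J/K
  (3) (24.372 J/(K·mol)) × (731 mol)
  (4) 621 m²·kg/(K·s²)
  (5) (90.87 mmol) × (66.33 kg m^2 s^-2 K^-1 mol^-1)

(1)

Dimensions:
  (1) W·s = J·s⁻¹·s = kg·m²·s⁻²
  (2) J·K⁻¹ = N·m·K⁻¹ = kg·m²·s⁻²·K⁻¹
  (3) [kg·m²·s⁻²·K⁻¹·mol⁻¹] · [mol] = kg·m²·s⁻²·K⁻¹
  (4) kg·m²·s⁻²·K⁻¹
  (5) [mol] · [kg·m²·s⁻²·K⁻¹·mol⁻¹] = kg·m²·s⁻²·K⁻¹
All reduce to kg·m²·s⁻²·K⁻¹ except (1), which is kg·m²·s⁻².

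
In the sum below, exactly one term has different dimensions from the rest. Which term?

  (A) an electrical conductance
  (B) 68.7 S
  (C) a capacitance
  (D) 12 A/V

(C)

Expand each in SI base units:
  (A) [electrical conductance] = kg⁻¹·m⁻²·s³·A²
  (B) S = Ω⁻¹ = kg⁻¹·m⁻²·s³·A²
  (C) [capacitance] = kg⁻¹·m⁻²·s⁴·A²
  (D) A·V⁻¹ = A·(J·C⁻¹)⁻¹ = kg⁻¹·m⁻²·s³·A²
All reduce to kg⁻¹·m⁻²·s³·A² except (C), which is kg⁻¹·m⁻²·s⁴·A².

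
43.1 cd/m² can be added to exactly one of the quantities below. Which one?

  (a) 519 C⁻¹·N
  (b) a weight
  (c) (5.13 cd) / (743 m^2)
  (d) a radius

(c)

Reference: cd·m⁻² = m⁻²·cd.
Each option:
  (a) N·C⁻¹ = kg·m·s⁻²·(s·A)⁻¹ = kg·m·s⁻³·A⁻¹
  (b) [weight] = kg·m·s⁻²
  (c) [cd] / [m²] = m⁻²·cd  ← same
  (d) [radius] = m
Only (c) matches m⁻²·cd.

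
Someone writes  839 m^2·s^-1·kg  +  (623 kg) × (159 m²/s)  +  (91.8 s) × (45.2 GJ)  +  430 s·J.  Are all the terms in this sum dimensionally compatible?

Yes

Reduce each to base SI dimensions:
  839 m^2·s^-1·kg:  kg·m²·s⁻¹
  (623 kg) × (159 m²/s):  [kg] · [m²·s⁻¹] = kg·m²·s⁻¹
  (91.8 s) × (45.2 GJ):  [s] · [kg·m²·s⁻²] = kg·m²·s⁻¹
  430 s·J:  J·s = N·m·s = kg·m²·s⁻¹
Every term reduces to kg·m²·s⁻¹.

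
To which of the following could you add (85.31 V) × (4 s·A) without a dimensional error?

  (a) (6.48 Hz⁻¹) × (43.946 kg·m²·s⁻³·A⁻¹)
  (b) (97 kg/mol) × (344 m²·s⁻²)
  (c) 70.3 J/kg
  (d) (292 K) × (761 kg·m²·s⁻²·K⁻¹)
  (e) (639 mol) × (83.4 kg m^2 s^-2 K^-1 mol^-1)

(d)

Reference: [kg·m²·s⁻³·A⁻¹] · [s·A] = kg·m²·s⁻².
Each option:
  (a) [s] · [kg·m²·s⁻³·A⁻¹] = kg·m²·s⁻²·A⁻¹
  (b) [kg·mol⁻¹] · [m²·s⁻²] = kg·m²·s⁻²·mol⁻¹
  (c) J·kg⁻¹ = N·m·kg⁻¹ = m²·s⁻²
  (d) [K] · [kg·m²·s⁻²·K⁻¹] = kg·m²·s⁻²  ← same
  (e) [mol] · [kg·m²·s⁻²·K⁻¹·mol⁻¹] = kg·m²·s⁻²·K⁻¹
Only (d) matches kg·m²·s⁻².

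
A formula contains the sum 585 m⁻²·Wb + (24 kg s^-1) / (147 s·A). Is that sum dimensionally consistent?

Yes

Reduce each to base SI dimensions:
  585 m⁻²·Wb:  Wb·m⁻² = V·s·m⁻² = kg·s⁻²·A⁻¹
  (24 kg s^-1) / (147 s·A):  [kg·s⁻¹] / [s·A] = kg·s⁻²·A⁻¹
Both are kg·s⁻²·A⁻¹, so they have the same dimensions and can be added.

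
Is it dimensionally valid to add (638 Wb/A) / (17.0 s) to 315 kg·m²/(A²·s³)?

Yes

Reduce each to base SI dimensions:
  (638 Wb/A) / (17.0 s):  [kg·m²·s⁻²·A⁻²] / [s] = kg·m²·s⁻³·A⁻²
  315 kg·m²/(A²·s³):  kg·m²·s⁻³·A⁻²
Both are kg·m²·s⁻³·A⁻², so they have the same dimensions and can be added.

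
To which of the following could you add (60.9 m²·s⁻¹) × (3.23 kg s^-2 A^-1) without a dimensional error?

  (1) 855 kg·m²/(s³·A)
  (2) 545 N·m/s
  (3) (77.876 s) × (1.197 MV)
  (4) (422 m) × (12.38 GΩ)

Reference: [m²·s⁻¹] · [kg·s⁻²·A⁻¹] = kg·m²·s⁻³·A⁻¹.
Each option:
  (1) kg·m²·s⁻³·A⁻¹  ← same
  (2) N·m·s⁻¹ = kg·m·s⁻²·m·s⁻¹ = kg·m²·s⁻³
  (3) [s] · [kg·m²·s⁻³·A⁻¹] = kg·m²·s⁻²·A⁻¹
  (4) [m] · [kg·m²·s⁻³·A⁻²] = kg·m³·s⁻³·A⁻²
Only (1) matches kg·m²·s⁻³·A⁻¹.

(1)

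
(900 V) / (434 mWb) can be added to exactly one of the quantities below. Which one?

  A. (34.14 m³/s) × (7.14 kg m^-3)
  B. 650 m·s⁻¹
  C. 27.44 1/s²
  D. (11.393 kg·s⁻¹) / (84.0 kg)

Reference: [kg·m²·s⁻³·A⁻¹] / [kg·m²·s⁻²·A⁻¹] = s⁻¹.
Each option:
  A. [m³·s⁻¹] · [kg·m⁻³] = kg·s⁻¹
  B. m·s⁻¹
  C. s⁻²
  D. [kg·s⁻¹] / [kg] = s⁻¹  ← same
Only D. matches s⁻¹.

D.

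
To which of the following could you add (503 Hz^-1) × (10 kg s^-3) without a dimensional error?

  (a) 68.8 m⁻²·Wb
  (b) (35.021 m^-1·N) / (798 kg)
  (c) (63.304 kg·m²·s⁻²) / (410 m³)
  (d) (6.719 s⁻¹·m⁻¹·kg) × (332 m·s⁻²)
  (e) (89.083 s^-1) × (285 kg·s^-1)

Reference: [s] · [kg·s⁻³] = kg·s⁻².
Each option:
  (a) Wb·m⁻² = V·s·m⁻² = kg·s⁻²·A⁻¹
  (b) [kg·s⁻²] / [kg] = s⁻²
  (c) [kg·m²·s⁻²] / [m³] = kg·m⁻¹·s⁻²
  (d) [kg·m⁻¹·s⁻¹] · [m·s⁻²] = kg·s⁻³
  (e) [s⁻¹] · [kg·s⁻¹] = kg·s⁻²  ← same
Only (e) matches kg·s⁻².

(e)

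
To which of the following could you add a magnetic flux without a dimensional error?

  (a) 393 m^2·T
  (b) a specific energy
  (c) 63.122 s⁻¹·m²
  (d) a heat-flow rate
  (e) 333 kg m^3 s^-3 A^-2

(a)

Reference: [magnetic flux] = kg·m²·s⁻²·A⁻¹.
Each option:
  (a) T·m² = Wb·m⁻²·m² = kg·m²·s⁻²·A⁻¹  ← same
  (b) [specific energy] = m²·s⁻²
  (c) m²·s⁻¹
  (d) [heat-flow rate] = kg·m²·s⁻³
  (e) kg·m³·s⁻³·A⁻²
Only (a) matches kg·m²·s⁻²·A⁻¹.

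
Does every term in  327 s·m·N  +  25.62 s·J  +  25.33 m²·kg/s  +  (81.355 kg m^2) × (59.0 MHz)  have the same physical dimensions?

Work out the base dimensions of each:
  327 s·m·N:  N·m·s = kg·m·s⁻²·m·s = kg·m²·s⁻¹
  25.62 s·J:  J·s = N·m·s = kg·m²·s⁻¹
  25.33 m²·kg/s:  kg·m²·s⁻¹
  (81.355 kg m^2) × (59.0 MHz):  [kg·m²] · [s⁻¹] = kg·m²·s⁻¹
Every term reduces to kg·m²·s⁻¹.

Yes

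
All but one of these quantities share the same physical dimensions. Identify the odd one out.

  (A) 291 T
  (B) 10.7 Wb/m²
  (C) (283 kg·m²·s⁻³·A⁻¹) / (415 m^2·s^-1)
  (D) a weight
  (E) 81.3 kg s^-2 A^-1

Expand each in SI base units:
  (A) T = Wb·m⁻² = kg·s⁻²·A⁻¹
  (B) Wb·m⁻² = V·s·m⁻² = kg·s⁻²·A⁻¹
  (C) [kg·m²·s⁻³·A⁻¹] / [m²·s⁻¹] = kg·s⁻²·A⁻¹
  (D) [weight] = kg·m·s⁻²
  (E) kg·s⁻²·A⁻¹
All reduce to kg·s⁻²·A⁻¹ except (D), which is kg·m·s⁻².

(D)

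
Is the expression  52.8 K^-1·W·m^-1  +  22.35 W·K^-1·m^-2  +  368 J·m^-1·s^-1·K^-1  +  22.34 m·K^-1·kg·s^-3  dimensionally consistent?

No

In SI base units:
  52.8 K^-1·W·m^-1:  W·m⁻¹·K⁻¹ = J·s⁻¹·m⁻¹·K⁻¹ = kg·m·s⁻³·K⁻¹
  22.35 W·K^-1·m^-2:  W·m⁻²·K⁻¹ = J·s⁻¹·m⁻²·K⁻¹ = kg·s⁻³·K⁻¹
  368 J·m^-1·s^-1·K^-1:  J·s⁻¹·m⁻¹·K⁻¹ = N·m·s⁻¹·m⁻¹·K⁻¹ = kg·m·s⁻³·K⁻¹
  22.34 m·K^-1·kg·s^-3:  kg·m·s⁻³·K⁻¹
The terms do not share a single dimension (kg·m·s⁻³·K⁻¹ vs kg·s⁻³·K⁻¹).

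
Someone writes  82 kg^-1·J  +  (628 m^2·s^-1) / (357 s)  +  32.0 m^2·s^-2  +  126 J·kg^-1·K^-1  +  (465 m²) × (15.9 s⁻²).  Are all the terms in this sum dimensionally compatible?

Reduce each to base SI dimensions:
  82 kg^-1·J:  J·kg⁻¹ = N·m·kg⁻¹ = m²·s⁻²
  (628 m^2·s^-1) / (357 s):  [m²·s⁻¹] / [s] = m²·s⁻²
  32.0 m^2·s^-2:  m²·s⁻²
  126 J·kg^-1·K^-1:  J·kg⁻¹·K⁻¹ = N·m·kg⁻¹·K⁻¹ = m²·s⁻²·K⁻¹
  (465 m²) × (15.9 s⁻²):  [m²] · [s⁻²] = m²·s⁻²
The terms do not share a single dimension (m²·s⁻² vs m²·s⁻²·K⁻¹).

No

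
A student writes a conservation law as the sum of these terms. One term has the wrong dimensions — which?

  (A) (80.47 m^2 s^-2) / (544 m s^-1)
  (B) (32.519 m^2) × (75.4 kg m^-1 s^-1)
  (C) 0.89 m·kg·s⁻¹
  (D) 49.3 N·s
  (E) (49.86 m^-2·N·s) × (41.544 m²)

(A)

In SI base units:
  (A) [m²·s⁻²] / [m·s⁻¹] = m·s⁻¹
  (B) [m²] · [kg·m⁻¹·s⁻¹] = kg·m·s⁻¹
  (C) kg·m·s⁻¹
  (D) N·s = kg·m·s⁻²·s = kg·m·s⁻¹
  (E) [kg·m⁻¹·s⁻¹] · [m²] = kg·m·s⁻¹
All reduce to kg·m·s⁻¹ except (A), which is m·s⁻¹.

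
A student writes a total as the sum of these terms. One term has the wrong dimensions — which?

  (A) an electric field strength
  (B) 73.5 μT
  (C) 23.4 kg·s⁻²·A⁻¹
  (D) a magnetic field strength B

(A)

Work out the base dimensions of each:
  (A) [electric field strength] = kg·m·s⁻³·A⁻¹
  (B) T = Wb·m⁻² = kg·s⁻²·A⁻¹
  (C) kg·s⁻²·A⁻¹
  (D) [magnetic field strength B] = kg·s⁻²·A⁻¹
All reduce to kg·s⁻²·A⁻¹ except (A), which is kg·m·s⁻³·A⁻¹.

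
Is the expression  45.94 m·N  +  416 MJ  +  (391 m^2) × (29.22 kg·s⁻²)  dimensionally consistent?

In SI base units:
  45.94 m·N:  N·m = kg·m·s⁻²·m = kg·m²·s⁻²
  416 MJ:  J = N·m = kg·m²·s⁻²
  (391 m^2) × (29.22 kg·s⁻²):  [m²] · [kg·s⁻²] = kg·m²·s⁻²
Every term reduces to kg·m²·s⁻².

Yes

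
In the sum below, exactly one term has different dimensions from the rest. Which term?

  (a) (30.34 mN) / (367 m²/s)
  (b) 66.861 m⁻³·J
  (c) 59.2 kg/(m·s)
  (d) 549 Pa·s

(b)

Expand each in SI base units:
  (a) [kg·m·s⁻²] / [m²·s⁻¹] = kg·m⁻¹·s⁻¹
  (b) J·m⁻³ = N·m·m⁻³ = kg·m⁻¹·s⁻²
  (c) kg·m⁻¹·s⁻¹
  (d) Pa·s = N·m⁻²·s = kg·m⁻¹·s⁻¹
All reduce to kg·m⁻¹·s⁻¹ except (b), which is kg·m⁻¹·s⁻².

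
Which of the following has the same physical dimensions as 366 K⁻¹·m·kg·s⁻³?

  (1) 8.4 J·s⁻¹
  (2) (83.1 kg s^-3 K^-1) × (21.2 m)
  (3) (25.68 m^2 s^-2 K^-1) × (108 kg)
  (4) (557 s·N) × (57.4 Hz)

(2)

Reference: kg·m·s⁻³·K⁻¹.
Each option:
  (1) J·s⁻¹ = N·m·s⁻¹ = kg·m²·s⁻³
  (2) [kg·s⁻³·K⁻¹] · [m] = kg·m·s⁻³·K⁻¹  ← same
  (3) [m²·s⁻²·K⁻¹] · [kg] = kg·m²·s⁻²·K⁻¹
  (4) [kg·m·s⁻¹] · [s⁻¹] = kg·m·s⁻²
Only (2) matches kg·m·s⁻³·K⁻¹.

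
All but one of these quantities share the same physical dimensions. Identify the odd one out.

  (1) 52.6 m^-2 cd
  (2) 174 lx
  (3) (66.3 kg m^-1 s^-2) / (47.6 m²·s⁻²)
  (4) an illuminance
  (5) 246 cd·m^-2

(3)

In SI base units:
  (1) m⁻²·cd
  (2) lx = lm·m⁻² = m⁻²·cd
  (3) [kg·m⁻¹·s⁻²] / [m²·s⁻²] = kg·m⁻³
  (4) [illuminance] = m⁻²·cd
  (5) cd·m⁻² = m⁻²·cd
All reduce to m⁻²·cd except (3), which is kg·m⁻³.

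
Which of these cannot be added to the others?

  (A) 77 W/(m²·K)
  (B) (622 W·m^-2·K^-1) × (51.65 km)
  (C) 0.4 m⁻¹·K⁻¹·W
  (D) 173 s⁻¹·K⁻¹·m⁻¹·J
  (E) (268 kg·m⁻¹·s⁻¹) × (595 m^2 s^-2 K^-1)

Expand each in SI base units:
  (A) W·m⁻²·K⁻¹ = J·s⁻¹·m⁻²·K⁻¹ = kg·s⁻³·K⁻¹
  (B) [kg·s⁻³·K⁻¹] · [m] = kg·m·s⁻³·K⁻¹
  (C) W·m⁻¹·K⁻¹ = J·s⁻¹·m⁻¹·K⁻¹ = kg·m·s⁻³·K⁻¹
  (D) J·s⁻¹·m⁻¹·K⁻¹ = N·m·s⁻¹·m⁻¹·K⁻¹ = kg·m·s⁻³·K⁻¹
  (E) [kg·m⁻¹·s⁻¹] · [m²·s⁻²·K⁻¹] = kg·m·s⁻³·K⁻¹
All reduce to kg·m·s⁻³·K⁻¹ except (A), which is kg·s⁻³·K⁻¹.

(A)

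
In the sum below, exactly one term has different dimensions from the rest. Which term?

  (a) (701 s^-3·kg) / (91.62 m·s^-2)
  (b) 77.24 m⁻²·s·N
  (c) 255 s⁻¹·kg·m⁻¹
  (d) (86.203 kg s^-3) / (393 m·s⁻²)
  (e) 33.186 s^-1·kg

(e)

In SI base units:
  (a) [kg·s⁻³] / [m·s⁻²] = kg·m⁻¹·s⁻¹
  (b) N·s·m⁻² = kg·m·s⁻²·s·m⁻² = kg·m⁻¹·s⁻¹
  (c) kg·m⁻¹·s⁻¹
  (d) [kg·s⁻³] / [m·s⁻²] = kg·m⁻¹·s⁻¹
  (e) kg·s⁻¹
All reduce to kg·m⁻¹·s⁻¹ except (e), which is kg·s⁻¹.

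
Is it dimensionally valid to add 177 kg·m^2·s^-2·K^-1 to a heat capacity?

Yes

Expand each in SI base units:
  177 kg·m^2·s^-2·K^-1:  kg·m²·s⁻²·K⁻¹
  a heat capacity:  [heat capacity] = kg·m²·s⁻²·K⁻¹
Both are kg·m²·s⁻²·K⁻¹, so they have the same dimensions and can be added.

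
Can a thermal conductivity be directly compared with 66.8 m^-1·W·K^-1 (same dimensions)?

Yes

Reduce each to base SI dimensions:
  a thermal conductivity:  [thermal conductivity] = kg·m·s⁻³·K⁻¹
  66.8 m^-1·W·K^-1:  W·m⁻¹·K⁻¹ = J·s⁻¹·m⁻¹·K⁻¹ = kg·m·s⁻³·K⁻¹
Both are kg·m·s⁻³·K⁻¹, so they have the same dimensions and can be added.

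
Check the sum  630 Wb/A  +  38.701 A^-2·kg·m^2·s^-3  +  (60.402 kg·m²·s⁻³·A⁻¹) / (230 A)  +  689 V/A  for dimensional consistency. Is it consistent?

No

In SI base units:
  630 Wb/A:  Wb·A⁻¹ = V·s·A⁻¹ = kg·m²·s⁻²·A⁻²
  38.701 A^-2·kg·m^2·s^-3:  kg·m²·s⁻³·A⁻²
  (60.402 kg·m²·s⁻³·A⁻¹) / (230 A):  [kg·m²·s⁻³·A⁻¹] / [A] = kg·m²·s⁻³·A⁻²
  689 V/A:  V·A⁻¹ = J·C⁻¹·A⁻¹ = kg·m²·s⁻³·A⁻²
The terms do not share a single dimension (kg·m²·s⁻²·A⁻² vs kg·m²·s⁻³·A⁻²).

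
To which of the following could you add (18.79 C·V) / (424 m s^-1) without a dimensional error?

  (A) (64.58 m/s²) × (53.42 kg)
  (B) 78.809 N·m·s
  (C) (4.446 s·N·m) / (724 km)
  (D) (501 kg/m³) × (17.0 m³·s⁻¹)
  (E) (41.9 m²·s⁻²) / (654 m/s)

Reference: [kg·m²·s⁻²] / [m·s⁻¹] = kg·m·s⁻¹.
Each option:
  (A) [m·s⁻²] · [kg] = kg·m·s⁻²
  (B) N·m·s = kg·m·s⁻²·m·s = kg·m²·s⁻¹
  (C) [kg·m²·s⁻¹] / [m] = kg·m·s⁻¹  ← same
  (D) [kg·m⁻³] · [m³·s⁻¹] = kg·s⁻¹
  (E) [m²·s⁻²] / [m·s⁻¹] = m·s⁻¹
Only (C) matches kg·m·s⁻¹.

(C)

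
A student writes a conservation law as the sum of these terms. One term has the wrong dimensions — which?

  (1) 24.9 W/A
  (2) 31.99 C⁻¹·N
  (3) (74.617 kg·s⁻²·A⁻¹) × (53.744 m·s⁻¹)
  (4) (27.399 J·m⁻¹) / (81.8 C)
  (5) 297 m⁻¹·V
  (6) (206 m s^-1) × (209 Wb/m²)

In SI base units:
  (1) W·A⁻¹ = J·s⁻¹·A⁻¹ = kg·m²·s⁻³·A⁻¹
  (2) N·C⁻¹ = kg·m·s⁻²·(s·A)⁻¹ = kg·m·s⁻³·A⁻¹
  (3) [kg·s⁻²·A⁻¹] · [m·s⁻¹] = kg·m·s⁻³·A⁻¹
  (4) [kg·m·s⁻²] / [s·A] = kg·m·s⁻³·A⁻¹
  (5) V·m⁻¹ = J·C⁻¹·m⁻¹ = kg·m·s⁻³·A⁻¹
  (6) [m·s⁻¹] · [kg·s⁻²·A⁻¹] = kg·m·s⁻³·A⁻¹
All reduce to kg·m·s⁻³·A⁻¹ except (1), which is kg·m²·s⁻³·A⁻¹.

(1)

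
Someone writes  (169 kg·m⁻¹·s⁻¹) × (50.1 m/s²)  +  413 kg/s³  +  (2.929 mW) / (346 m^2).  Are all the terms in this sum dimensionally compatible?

In SI base units:
  (169 kg·m⁻¹·s⁻¹) × (50.1 m/s²):  [kg·m⁻¹·s⁻¹] · [m·s⁻²] = kg·s⁻³
  413 kg/s³:  kg·s⁻³
  (2.929 mW) / (346 m^2):  [kg·m²·s⁻³] / [m²] = kg·s⁻³
Every term reduces to kg·s⁻³.

Yes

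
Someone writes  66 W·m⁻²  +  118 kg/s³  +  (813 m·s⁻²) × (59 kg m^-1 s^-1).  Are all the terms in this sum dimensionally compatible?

Reduce each to base SI dimensions:
  66 W·m⁻²:  W·m⁻² = J·s⁻¹·m⁻² = kg·s⁻³
  118 kg/s³:  kg·s⁻³
  (813 m·s⁻²) × (59 kg m^-1 s^-1):  [m·s⁻²] · [kg·m⁻¹·s⁻¹] = kg·s⁻³
Every term reduces to kg·s⁻³.

Yes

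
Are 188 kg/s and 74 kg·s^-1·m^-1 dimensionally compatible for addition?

Work out the base dimensions of each:
  188 kg/s:  kg·s⁻¹
  74 kg·s^-1·m^-1:  kg·m⁻¹·s⁻¹
kg·s⁻¹ ≠ kg·m⁻¹·s⁻¹, so they cannot be added.

No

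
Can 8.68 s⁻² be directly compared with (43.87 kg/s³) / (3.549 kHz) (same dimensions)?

Dimensions:
  8.68 s⁻²:  s⁻²
  (43.87 kg/s³) / (3.549 kHz):  [kg·s⁻³] / [s⁻¹] = kg·s⁻²
s⁻² ≠ kg·s⁻², so they cannot be added.

No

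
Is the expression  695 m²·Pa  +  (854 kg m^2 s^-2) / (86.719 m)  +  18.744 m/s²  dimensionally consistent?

Expand each in SI base units:
  695 m²·Pa:  Pa·m² = N·m⁻²·m² = kg·m·s⁻²
  (854 kg m^2 s^-2) / (86.719 m):  [kg·m²·s⁻²] / [m] = kg·m·s⁻²
  18.744 m/s²:  m·s⁻²
The terms do not share a single dimension (kg·m·s⁻² vs m·s⁻²).

No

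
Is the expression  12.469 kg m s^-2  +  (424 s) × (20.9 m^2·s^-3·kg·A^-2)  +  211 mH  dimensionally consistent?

Dimensions:
  12.469 kg m s^-2:  kg·m·s⁻²
  (424 s) × (20.9 m^2·s^-3·kg·A^-2):  [s] · [kg·m²·s⁻³·A⁻²] = kg·m²·s⁻²·A⁻²
  211 mH:  H = V·s·A⁻¹ = kg·m²·s⁻²·A⁻²
The terms do not share a single dimension (kg·m²·s⁻²·A⁻² vs kg·m·s⁻²).

No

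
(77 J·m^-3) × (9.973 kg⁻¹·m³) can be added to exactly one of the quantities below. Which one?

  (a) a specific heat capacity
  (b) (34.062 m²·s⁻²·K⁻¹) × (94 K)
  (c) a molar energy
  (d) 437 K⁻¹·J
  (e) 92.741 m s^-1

Reference: [kg·m⁻¹·s⁻²] · [kg⁻¹·m³] = m²·s⁻².
Each option:
  (a) [specific heat capacity] = m²·s⁻²·K⁻¹
  (b) [m²·s⁻²·K⁻¹] · [K] = m²·s⁻²  ← same
  (c) [molar energy] = kg·m²·s⁻²·mol⁻¹
  (d) J·K⁻¹ = N·m·K⁻¹ = kg·m²·s⁻²·K⁻¹
  (e) m·s⁻¹
Only (b) matches m²·s⁻².

(b)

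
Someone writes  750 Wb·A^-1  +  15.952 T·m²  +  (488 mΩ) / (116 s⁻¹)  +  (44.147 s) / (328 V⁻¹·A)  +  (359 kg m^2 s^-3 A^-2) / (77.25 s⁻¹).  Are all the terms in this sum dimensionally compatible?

No

Reduce each to base SI dimensions:
  750 Wb·A^-1:  Wb·A⁻¹ = V·s·A⁻¹ = kg·m²·s⁻²·A⁻²
  15.952 T·m²:  T·m² = Wb·m⁻²·m² = kg·m²·s⁻²·A⁻¹
  (488 mΩ) / (116 s⁻¹):  [kg·m²·s⁻³·A⁻²] / [s⁻¹] = kg·m²·s⁻²·A⁻²
  (44.147 s) / (328 V⁻¹·A):  [s] / [kg⁻¹·m⁻²·s³·A²] = kg·m²·s⁻²·A⁻²
  (359 kg m^2 s^-3 A^-2) / (77.25 s⁻¹):  [kg·m²·s⁻³·A⁻²] / [s⁻¹] = kg·m²·s⁻²·A⁻²
The terms do not share a single dimension (kg·m²·s⁻²·A⁻² vs kg·m²·s⁻²·A⁻¹).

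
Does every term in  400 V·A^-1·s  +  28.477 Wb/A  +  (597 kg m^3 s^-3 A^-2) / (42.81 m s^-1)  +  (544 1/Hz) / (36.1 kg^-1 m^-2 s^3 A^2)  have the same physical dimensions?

Yes

Reduce each to base SI dimensions:
  400 V·A^-1·s:  V·s·A⁻¹ = J·C⁻¹·s·A⁻¹ = kg·m²·s⁻²·A⁻²
  28.477 Wb/A:  Wb·A⁻¹ = V·s·A⁻¹ = kg·m²·s⁻²·A⁻²
  (597 kg m^3 s^-3 A^-2) / (42.81 m s^-1):  [kg·m³·s⁻³·A⁻²] / [m·s⁻¹] = kg·m²·s⁻²·A⁻²
  (544 1/Hz) / (36.1 kg^-1 m^-2 s^3 A^2):  [s] / [kg⁻¹·m⁻²·s³·A²] = kg·m²·s⁻²·A⁻²
Every term reduces to kg·m²·s⁻²·A⁻².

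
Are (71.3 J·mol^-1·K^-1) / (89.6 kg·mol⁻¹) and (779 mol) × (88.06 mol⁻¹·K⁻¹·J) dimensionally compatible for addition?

No

Reduce each to base SI dimensions:
  (71.3 J·mol^-1·K^-1) / (89.6 kg·mol⁻¹):  [kg·m²·s⁻²·K⁻¹·mol⁻¹] / [kg·mol⁻¹] = m²·s⁻²·K⁻¹
  (779 mol) × (88.06 mol⁻¹·K⁻¹·J):  [mol] · [kg·m²·s⁻²·K⁻¹·mol⁻¹] = kg·m²·s⁻²·K⁻¹
m²·s⁻²·K⁻¹ ≠ kg·m²·s⁻²·K⁻¹, so they cannot be added.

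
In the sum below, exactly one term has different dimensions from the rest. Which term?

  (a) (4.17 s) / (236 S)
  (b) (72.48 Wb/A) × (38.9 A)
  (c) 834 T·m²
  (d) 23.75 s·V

Work out the base dimensions of each:
  (a) [s] / [kg⁻¹·m⁻²·s³·A²] = kg·m²·s⁻²·A⁻²
  (b) [kg·m²·s⁻²·A⁻²] · [A] = kg·m²·s⁻²·A⁻¹
  (c) T·m² = Wb·m⁻²·m² = kg·m²·s⁻²·A⁻¹
  (d) V·s = J·C⁻¹·s = kg·m²·s⁻²·A⁻¹
All reduce to kg·m²·s⁻²·A⁻¹ except (a), which is kg·m²·s⁻²·A⁻².

(a)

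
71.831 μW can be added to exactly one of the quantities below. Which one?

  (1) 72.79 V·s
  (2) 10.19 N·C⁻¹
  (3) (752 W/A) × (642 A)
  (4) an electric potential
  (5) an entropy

Reference: W = J·s⁻¹ = kg·m²·s⁻³.
Each option:
  (1) V·s = J·C⁻¹·s = kg·m²·s⁻²·A⁻¹
  (2) N·C⁻¹ = kg·m·s⁻²·(s·A)⁻¹ = kg·m·s⁻³·A⁻¹
  (3) [kg·m²·s⁻³·A⁻¹] · [A] = kg·m²·s⁻³  ← same
  (4) [electric potential] = kg·m²·s⁻³·A⁻¹
  (5) [entropy] = kg·m²·s⁻²·K⁻¹
Only (3) matches kg·m²·s⁻³.

(3)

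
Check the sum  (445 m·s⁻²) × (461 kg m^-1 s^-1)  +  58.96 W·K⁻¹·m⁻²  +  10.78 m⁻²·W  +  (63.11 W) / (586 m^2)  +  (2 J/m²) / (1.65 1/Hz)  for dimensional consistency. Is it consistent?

No

Reduce each to base SI dimensions:
  (445 m·s⁻²) × (461 kg m^-1 s^-1):  [m·s⁻²] · [kg·m⁻¹·s⁻¹] = kg·s⁻³
  58.96 W·K⁻¹·m⁻²:  W·m⁻²·K⁻¹ = J·s⁻¹·m⁻²·K⁻¹ = kg·s⁻³·K⁻¹
  10.78 m⁻²·W:  W·m⁻² = J·s⁻¹·m⁻² = kg·s⁻³
  (63.11 W) / (586 m^2):  [kg·m²·s⁻³] / [m²] = kg·s⁻³
  (2 J/m²) / (1.65 1/Hz):  [kg·s⁻²] / [s] = kg·s⁻³
The terms do not share a single dimension (kg·s⁻³ vs kg·s⁻³·K⁻¹).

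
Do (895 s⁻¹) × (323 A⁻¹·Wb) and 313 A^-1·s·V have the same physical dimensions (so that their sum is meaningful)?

No

Expand each in SI base units:
  (895 s⁻¹) × (323 A⁻¹·Wb):  [s⁻¹] · [kg·m²·s⁻²·A⁻²] = kg·m²·s⁻³·A⁻²
  313 A^-1·s·V:  V·s·A⁻¹ = J·C⁻¹·s·A⁻¹ = kg·m²·s⁻²·A⁻²
kg·m²·s⁻³·A⁻² ≠ kg·m²·s⁻²·A⁻², so they cannot be added.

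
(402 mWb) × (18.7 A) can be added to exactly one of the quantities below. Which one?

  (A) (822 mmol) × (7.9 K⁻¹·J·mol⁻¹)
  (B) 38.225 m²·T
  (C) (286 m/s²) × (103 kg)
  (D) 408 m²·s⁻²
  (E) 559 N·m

Reference: [kg·m²·s⁻²·A⁻¹] · [A] = kg·m²·s⁻².
Each option:
  (A) [mol] · [kg·m²·s⁻²·K⁻¹·mol⁻¹] = kg·m²·s⁻²·K⁻¹
  (B) T·m² = Wb·m⁻²·m² = kg·m²·s⁻²·A⁻¹
  (C) [m·s⁻²] · [kg] = kg·m·s⁻²
  (D) m²·s⁻²
  (E) N·m = kg·m·s⁻²·m = kg·m²·s⁻²  ← same
Only (E) matches kg·m²·s⁻².

(E)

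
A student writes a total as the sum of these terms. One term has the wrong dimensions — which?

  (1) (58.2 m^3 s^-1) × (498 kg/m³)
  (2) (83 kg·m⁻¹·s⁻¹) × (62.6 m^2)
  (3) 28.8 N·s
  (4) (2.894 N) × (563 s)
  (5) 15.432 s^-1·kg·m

(1)

Dimensions:
  (1) [m³·s⁻¹] · [kg·m⁻³] = kg·s⁻¹
  (2) [kg·m⁻¹·s⁻¹] · [m²] = kg·m·s⁻¹
  (3) N·s = kg·m·s⁻²·s = kg·m·s⁻¹
  (4) [kg·m·s⁻²] · [s] = kg·m·s⁻¹
  (5) kg·m·s⁻¹
All reduce to kg·m·s⁻¹ except (1), which is kg·s⁻¹.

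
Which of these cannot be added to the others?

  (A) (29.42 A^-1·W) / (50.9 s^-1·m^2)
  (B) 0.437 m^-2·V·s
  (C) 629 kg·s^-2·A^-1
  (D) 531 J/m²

Reduce each to base SI dimensions:
  (A) [kg·m²·s⁻³·A⁻¹] / [m²·s⁻¹] = kg·s⁻²·A⁻¹
  (B) V·s·m⁻² = J·C⁻¹·s·m⁻² = kg·s⁻²·A⁻¹
  (C) kg·s⁻²·A⁻¹
  (D) J·m⁻² = N·m·m⁻² = kg·s⁻²
All reduce to kg·s⁻²·A⁻¹ except (D), which is kg·s⁻².

(D)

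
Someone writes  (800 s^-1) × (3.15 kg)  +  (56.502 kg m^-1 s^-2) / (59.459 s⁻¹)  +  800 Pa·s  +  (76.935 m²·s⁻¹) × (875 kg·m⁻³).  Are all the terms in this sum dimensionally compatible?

Reduce each to base SI dimensions:
  (800 s^-1) × (3.15 kg):  [s⁻¹] · [kg] = kg·s⁻¹
  (56.502 kg m^-1 s^-2) / (59.459 s⁻¹):  [kg·m⁻¹·s⁻²] / [s⁻¹] = kg·m⁻¹·s⁻¹
  800 Pa·s:  Pa·s = N·m⁻²·s = kg·m⁻¹·s⁻¹
  (76.935 m²·s⁻¹) × (875 kg·m⁻³):  [m²·s⁻¹] · [kg·m⁻³] = kg·m⁻¹·s⁻¹
The terms do not share a single dimension (kg·m⁻¹·s⁻¹ vs kg·s⁻¹).

No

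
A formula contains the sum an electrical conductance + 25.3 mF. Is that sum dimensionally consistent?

Reduce each to base SI dimensions:
  an electrical conductance:  [electrical conductance] = kg⁻¹·m⁻²·s³·A²
  25.3 mF:  F = C·V⁻¹ = kg⁻¹·m⁻²·s⁴·A²
kg⁻¹·m⁻²·s³·A² ≠ kg⁻¹·m⁻²·s⁴·A², so they cannot be added.

No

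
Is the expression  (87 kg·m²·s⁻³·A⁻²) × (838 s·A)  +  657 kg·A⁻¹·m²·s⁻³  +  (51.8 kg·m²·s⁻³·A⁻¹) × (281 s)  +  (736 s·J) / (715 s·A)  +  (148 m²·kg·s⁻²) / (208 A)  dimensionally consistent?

Reduce each to base SI dimensions:
  (87 kg·m²·s⁻³·A⁻²) × (838 s·A):  [kg·m²·s⁻³·A⁻²] · [s·A] = kg·m²·s⁻²·A⁻¹
  657 kg·A⁻¹·m²·s⁻³:  kg·m²·s⁻³·A⁻¹
  (51.8 kg·m²·s⁻³·A⁻¹) × (281 s):  [kg·m²·s⁻³·A⁻¹] · [s] = kg·m²·s⁻²·A⁻¹
  (736 s·J) / (715 s·A):  [kg·m²·s⁻¹] / [s·A] = kg·m²·s⁻²·A⁻¹
  (148 m²·kg·s⁻²) / (208 A):  [kg·m²·s⁻²] / [A] = kg·m²·s⁻²·A⁻¹
The terms do not share a single dimension (kg·m²·s⁻²·A⁻¹ vs kg·m²·s⁻³·A⁻¹).

No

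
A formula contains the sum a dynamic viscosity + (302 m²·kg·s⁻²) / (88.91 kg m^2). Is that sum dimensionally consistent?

No

Work out the base dimensions of each:
  a dynamic viscosity:  [dynamic viscosity] = kg·m⁻¹·s⁻¹
  (302 m²·kg·s⁻²) / (88.91 kg m^2):  [kg·m²·s⁻²] / [kg·m²] = s⁻²
kg·m⁻¹·s⁻¹ ≠ s⁻², so they cannot be added.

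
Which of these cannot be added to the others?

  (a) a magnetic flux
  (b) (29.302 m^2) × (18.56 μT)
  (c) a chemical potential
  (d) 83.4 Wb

(c)

Expand each in SI base units:
  (a) [magnetic flux] = kg·m²·s⁻²·A⁻¹
  (b) [m²] · [kg·s⁻²·A⁻¹] = kg·m²·s⁻²·A⁻¹
  (c) [chemical potential] = kg·m²·s⁻²·mol⁻¹
  (d) Wb = V·s = kg·m²·s⁻²·A⁻¹
All reduce to kg·m²·s⁻²·A⁻¹ except (c), which is kg·m²·s⁻²·mol⁻¹.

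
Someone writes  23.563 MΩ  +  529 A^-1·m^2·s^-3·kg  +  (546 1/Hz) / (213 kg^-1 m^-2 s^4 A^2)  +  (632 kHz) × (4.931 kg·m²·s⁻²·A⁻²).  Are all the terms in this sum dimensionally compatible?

Work out the base dimensions of each:
  23.563 MΩ:  Ω = V·A⁻¹ = kg·m²·s⁻³·A⁻²
  529 A^-1·m^2·s^-3·kg:  kg·m²·s⁻³·A⁻¹
  (546 1/Hz) / (213 kg^-1 m^-2 s^4 A^2):  [s] / [kg⁻¹·m⁻²·s⁴·A²] = kg·m²·s⁻³·A⁻²
  (632 kHz) × (4.931 kg·m²·s⁻²·A⁻²):  [s⁻¹] · [kg·m²·s⁻²·A⁻²] = kg·m²·s⁻³·A⁻²
The terms do not share a single dimension (kg·m²·s⁻³·A⁻² vs kg·m²·s⁻³·A⁻¹).

No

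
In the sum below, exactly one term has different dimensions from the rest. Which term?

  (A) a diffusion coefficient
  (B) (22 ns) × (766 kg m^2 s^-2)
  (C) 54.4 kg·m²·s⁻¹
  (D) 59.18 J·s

Expand each in SI base units:
  (A) [diffusion coefficient] = m²·s⁻¹
  (B) [s] · [kg·m²·s⁻²] = kg·m²·s⁻¹
  (C) kg·m²·s⁻¹
  (D) J·s = N·m·s = kg·m²·s⁻¹
All reduce to kg·m²·s⁻¹ except (A), which is m²·s⁻¹.

(A)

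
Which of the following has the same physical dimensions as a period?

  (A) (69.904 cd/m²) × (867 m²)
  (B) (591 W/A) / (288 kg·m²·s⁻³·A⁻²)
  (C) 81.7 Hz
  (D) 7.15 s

(D)

Reference: [period] = s.
Each option:
  (A) [m⁻²·cd] · [m²] = cd
  (B) [kg·m²·s⁻³·A⁻¹] / [kg·m²·s⁻³·A⁻²] = A
  (C) Hz = s⁻¹
  (D) s  ← same
Only (D) matches s.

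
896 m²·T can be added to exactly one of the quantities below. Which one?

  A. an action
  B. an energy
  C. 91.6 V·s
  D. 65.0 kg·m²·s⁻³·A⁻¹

Reference: T·m² = Wb·m⁻²·m² = kg·m²·s⁻²·A⁻¹.
Each option:
  A. [action] = kg·m²·s⁻¹
  B. [energy] = kg·m²·s⁻²
  C. V·s = J·C⁻¹·s = kg·m²·s⁻²·A⁻¹  ← same
  D. kg·m²·s⁻³·A⁻¹
Only C. matches kg·m²·s⁻²·A⁻¹.

C.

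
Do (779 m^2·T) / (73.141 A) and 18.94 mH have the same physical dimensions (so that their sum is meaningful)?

Yes

Dimensions:
  (779 m^2·T) / (73.141 A):  [kg·m²·s⁻²·A⁻¹] / [A] = kg·m²·s⁻²·A⁻²
  18.94 mH:  H = V·s·A⁻¹ = kg·m²·s⁻²·A⁻²
Both are kg·m²·s⁻²·A⁻², so they have the same dimensions and can be added.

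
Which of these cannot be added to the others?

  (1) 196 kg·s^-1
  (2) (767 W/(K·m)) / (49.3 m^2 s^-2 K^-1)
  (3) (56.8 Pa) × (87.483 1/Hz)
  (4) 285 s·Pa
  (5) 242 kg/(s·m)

(1)

Reduce each to base SI dimensions:
  (1) kg·s⁻¹
  (2) [kg·m·s⁻³·K⁻¹] / [m²·s⁻²·K⁻¹] = kg·m⁻¹·s⁻¹
  (3) [kg·m⁻¹·s⁻²] · [s] = kg·m⁻¹·s⁻¹
  (4) Pa·s = N·m⁻²·s = kg·m⁻¹·s⁻¹
  (5) kg·m⁻¹·s⁻¹
All reduce to kg·m⁻¹·s⁻¹ except (1), which is kg·s⁻¹.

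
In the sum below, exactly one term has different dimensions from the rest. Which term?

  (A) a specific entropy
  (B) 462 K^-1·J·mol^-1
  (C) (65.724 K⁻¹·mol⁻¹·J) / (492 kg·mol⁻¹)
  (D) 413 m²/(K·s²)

Expand each in SI base units:
  (A) [specific entropy] = m²·s⁻²·K⁻¹
  (B) J·mol⁻¹·K⁻¹ = N·m·mol⁻¹·K⁻¹ = kg·m²·s⁻²·K⁻¹·mol⁻¹
  (C) [kg·m²·s⁻²·K⁻¹·mol⁻¹] / [kg·mol⁻¹] = m²·s⁻²·K⁻¹
  (D) m²·s⁻²·K⁻¹
All reduce to m²·s⁻²·K⁻¹ except (B), which is kg·m²·s⁻²·K⁻¹·mol⁻¹.

(B)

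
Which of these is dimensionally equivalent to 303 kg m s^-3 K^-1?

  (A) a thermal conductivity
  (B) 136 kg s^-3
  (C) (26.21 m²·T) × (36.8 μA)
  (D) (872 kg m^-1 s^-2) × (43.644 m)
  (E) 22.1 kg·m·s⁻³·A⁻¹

Reference: kg·m·s⁻³·K⁻¹.
Each option:
  (A) [thermal conductivity] = kg·m·s⁻³·K⁻¹  ← same
  (B) kg·s⁻³
  (C) [kg·m²·s⁻²·A⁻¹] · [A] = kg·m²·s⁻²
  (D) [kg·m⁻¹·s⁻²] · [m] = kg·s⁻²
  (E) kg·m·s⁻³·A⁻¹
Only (A) matches kg·m·s⁻³·K⁻¹.

(A)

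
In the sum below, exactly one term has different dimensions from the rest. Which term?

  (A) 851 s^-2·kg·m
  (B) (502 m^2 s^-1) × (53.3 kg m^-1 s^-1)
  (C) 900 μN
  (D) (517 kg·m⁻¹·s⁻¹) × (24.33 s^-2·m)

(D)

In SI base units:
  (A) kg·m·s⁻²
  (B) [m²·s⁻¹] · [kg·m⁻¹·s⁻¹] = kg·m·s⁻²
  (C) N = kg·m·s⁻²
  (D) [kg·m⁻¹·s⁻¹] · [m·s⁻²] = kg·s⁻³
All reduce to kg·m·s⁻² except (D), which is kg·s⁻³.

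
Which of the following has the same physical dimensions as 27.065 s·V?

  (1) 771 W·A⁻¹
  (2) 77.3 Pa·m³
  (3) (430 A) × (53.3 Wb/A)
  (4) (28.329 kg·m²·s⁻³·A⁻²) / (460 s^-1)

(3)

Reference: V·s = J·C⁻¹·s = kg·m²·s⁻²·A⁻¹.
Each option:
  (1) W·A⁻¹ = J·s⁻¹·A⁻¹ = kg·m²·s⁻³·A⁻¹
  (2) Pa·m³ = N·m⁻²·m³ = kg·m²·s⁻²
  (3) [A] · [kg·m²·s⁻²·A⁻²] = kg·m²·s⁻²·A⁻¹  ← same
  (4) [kg·m²·s⁻³·A⁻²] / [s⁻¹] = kg·m²·s⁻²·A⁻²
Only (3) matches kg·m²·s⁻²·A⁻¹.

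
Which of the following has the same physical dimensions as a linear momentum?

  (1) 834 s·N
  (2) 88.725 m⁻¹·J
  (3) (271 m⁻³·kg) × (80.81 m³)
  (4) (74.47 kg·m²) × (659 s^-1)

(1)

Reference: [linear momentum] = kg·m·s⁻¹.
Each option:
  (1) N·s = kg·m·s⁻²·s = kg·m·s⁻¹  ← same
  (2) J·m⁻¹ = N·m·m⁻¹ = kg·m·s⁻²
  (3) [kg·m⁻³] · [m³] = kg
  (4) [kg·m²] · [s⁻¹] = kg·m²·s⁻¹
Only (1) matches kg·m·s⁻¹.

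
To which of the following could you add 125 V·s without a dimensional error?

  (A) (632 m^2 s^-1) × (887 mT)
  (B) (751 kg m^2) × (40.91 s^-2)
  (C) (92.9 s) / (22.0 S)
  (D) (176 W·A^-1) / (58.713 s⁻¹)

Reference: V·s = J·C⁻¹·s = kg·m²·s⁻²·A⁻¹.
Each option:
  (A) [m²·s⁻¹] · [kg·s⁻²·A⁻¹] = kg·m²·s⁻³·A⁻¹
  (B) [kg·m²] · [s⁻²] = kg·m²·s⁻²
  (C) [s] / [kg⁻¹·m⁻²·s³·A²] = kg·m²·s⁻²·A⁻²
  (D) [kg·m²·s⁻³·A⁻¹] / [s⁻¹] = kg·m²·s⁻²·A⁻¹  ← same
Only (D) matches kg·m²·s⁻²·A⁻¹.

(D)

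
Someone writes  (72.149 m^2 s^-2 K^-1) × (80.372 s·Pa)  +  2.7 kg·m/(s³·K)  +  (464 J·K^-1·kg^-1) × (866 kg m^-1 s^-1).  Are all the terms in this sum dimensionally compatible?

Yes

Reduce each to base SI dimensions:
  (72.149 m^2 s^-2 K^-1) × (80.372 s·Pa):  [m²·s⁻²·K⁻¹] · [kg·m⁻¹·s⁻¹] = kg·m·s⁻³·K⁻¹
  2.7 kg·m/(s³·K):  kg·m·s⁻³·K⁻¹
  (464 J·K^-1·kg^-1) × (866 kg m^-1 s^-1):  [m²·s⁻²·K⁻¹] · [kg·m⁻¹·s⁻¹] = kg·m·s⁻³·K⁻¹
Every term reduces to kg·m·s⁻³·K⁻¹.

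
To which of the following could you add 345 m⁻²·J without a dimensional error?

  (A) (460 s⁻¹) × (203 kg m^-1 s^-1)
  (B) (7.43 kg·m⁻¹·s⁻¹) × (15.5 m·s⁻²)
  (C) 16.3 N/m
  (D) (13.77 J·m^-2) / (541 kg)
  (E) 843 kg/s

Reference: J·m⁻² = N·m·m⁻² = kg·s⁻².
Each option:
  (A) [s⁻¹] · [kg·m⁻¹·s⁻¹] = kg·m⁻¹·s⁻²
  (B) [kg·m⁻¹·s⁻¹] · [m·s⁻²] = kg·s⁻³
  (C) N·m⁻¹ = kg·m·s⁻²·m⁻¹ = kg·s⁻²  ← same
  (D) [kg·s⁻²] / [kg] = s⁻²
  (E) kg·s⁻¹
Only (C) matches kg·s⁻².

(C)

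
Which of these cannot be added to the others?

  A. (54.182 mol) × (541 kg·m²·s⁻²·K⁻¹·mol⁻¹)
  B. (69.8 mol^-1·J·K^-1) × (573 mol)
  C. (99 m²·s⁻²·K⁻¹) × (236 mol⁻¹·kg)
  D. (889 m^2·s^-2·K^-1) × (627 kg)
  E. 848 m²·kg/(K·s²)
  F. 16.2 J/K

Reduce each to base SI dimensions:
  A. [mol] · [kg·m²·s⁻²·K⁻¹·mol⁻¹] = kg·m²·s⁻²·K⁻¹
  B. [kg·m²·s⁻²·K⁻¹·mol⁻¹] · [mol] = kg·m²·s⁻²·K⁻¹
  C. [m²·s⁻²·K⁻¹] · [kg·mol⁻¹] = kg·m²·s⁻²·K⁻¹·mol⁻¹
  D. [m²·s⁻²·K⁻¹] · [kg] = kg·m²·s⁻²·K⁻¹
  E. kg·m²·s⁻²·K⁻¹
  F. J·K⁻¹ = N·m·K⁻¹ = kg·m²·s⁻²·K⁻¹
All reduce to kg·m²·s⁻²·K⁻¹ except C., which is kg·m²·s⁻²·K⁻¹·mol⁻¹.

C.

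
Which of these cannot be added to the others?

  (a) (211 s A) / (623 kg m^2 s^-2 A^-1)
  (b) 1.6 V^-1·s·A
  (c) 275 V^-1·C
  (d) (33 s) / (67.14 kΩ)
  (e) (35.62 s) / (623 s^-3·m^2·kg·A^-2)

Expand each in SI base units:
  (a) [s·A] / [kg·m²·s⁻²·A⁻¹] = kg⁻¹·m⁻²·s³·A²
  (b) A·s·V⁻¹ = A·s·(J·C⁻¹)⁻¹ = kg⁻¹·m⁻²·s⁴·A²
  (c) C·V⁻¹ = s·A·(J·C⁻¹)⁻¹ = kg⁻¹·m⁻²·s⁴·A²
  (d) [s] / [kg·m²·s⁻³·A⁻²] = kg⁻¹·m⁻²·s⁴·A²
  (e) [s] / [kg·m²·s⁻³·A⁻²] = kg⁻¹·m⁻²·s⁴·A²
All reduce to kg⁻¹·m⁻²·s⁴·A² except (a), which is kg⁻¹·m⁻²·s³·A².

(a)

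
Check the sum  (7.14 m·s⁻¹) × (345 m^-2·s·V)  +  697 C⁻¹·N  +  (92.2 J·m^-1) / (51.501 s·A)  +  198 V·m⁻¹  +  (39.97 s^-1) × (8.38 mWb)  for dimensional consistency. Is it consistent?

No

In SI base units:
  (7.14 m·s⁻¹) × (345 m^-2·s·V):  [m·s⁻¹] · [kg·s⁻²·A⁻¹] = kg·m·s⁻³·A⁻¹
  697 C⁻¹·N:  N·C⁻¹ = kg·m·s⁻²·(s·A)⁻¹ = kg·m·s⁻³·A⁻¹
  (92.2 J·m^-1) / (51.501 s·A):  [kg·m·s⁻²] / [s·A] = kg·m·s⁻³·A⁻¹
  198 V·m⁻¹:  V·m⁻¹ = J·C⁻¹·m⁻¹ = kg·m·s⁻³·A⁻¹
  (39.97 s^-1) × (8.38 mWb):  [s⁻¹] · [kg·m²·s⁻²·A⁻¹] = kg·m²·s⁻³·A⁻¹
The terms do not share a single dimension (kg·m²·s⁻³·A⁻¹ vs kg·m·s⁻³·A⁻¹).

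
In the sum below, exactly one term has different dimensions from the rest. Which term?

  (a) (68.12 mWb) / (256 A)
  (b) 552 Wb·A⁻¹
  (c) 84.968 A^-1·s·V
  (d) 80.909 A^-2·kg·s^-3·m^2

(d)

Dimensions:
  (a) [kg·m²·s⁻²·A⁻¹] / [A] = kg·m²·s⁻²·A⁻²
  (b) Wb·A⁻¹ = V·s·A⁻¹ = kg·m²·s⁻²·A⁻²
  (c) V·s·A⁻¹ = J·C⁻¹·s·A⁻¹ = kg·m²·s⁻²·A⁻²
  (d) kg·m²·s⁻³·A⁻²
All reduce to kg·m²·s⁻²·A⁻² except (d), which is kg·m²·s⁻³·A⁻².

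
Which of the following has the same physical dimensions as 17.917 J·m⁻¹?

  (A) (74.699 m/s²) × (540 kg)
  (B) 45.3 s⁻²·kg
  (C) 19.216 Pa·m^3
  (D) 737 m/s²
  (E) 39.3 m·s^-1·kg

Reference: J·m⁻¹ = N·m·m⁻¹ = kg·m·s⁻².
Each option:
  (A) [m·s⁻²] · [kg] = kg·m·s⁻²  ← same
  (B) kg·s⁻²
  (C) Pa·m³ = N·m⁻²·m³ = kg·m²·s⁻²
  (D) m·s⁻²
  (E) kg·m·s⁻¹
Only (A) matches kg·m·s⁻².

(A)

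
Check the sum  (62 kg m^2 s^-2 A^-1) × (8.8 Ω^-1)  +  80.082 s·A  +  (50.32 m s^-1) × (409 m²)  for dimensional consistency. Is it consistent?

Work out the base dimensions of each:
  (62 kg m^2 s^-2 A^-1) × (8.8 Ω^-1):  [kg·m²·s⁻²·A⁻¹] · [kg⁻¹·m⁻²·s³·A²] = s·A
  80.082 s·A:  s·A
  (50.32 m s^-1) × (409 m²):  [m·s⁻¹] · [m²] = m³·s⁻¹
The terms do not share a single dimension (m³·s⁻¹ vs s·A).

No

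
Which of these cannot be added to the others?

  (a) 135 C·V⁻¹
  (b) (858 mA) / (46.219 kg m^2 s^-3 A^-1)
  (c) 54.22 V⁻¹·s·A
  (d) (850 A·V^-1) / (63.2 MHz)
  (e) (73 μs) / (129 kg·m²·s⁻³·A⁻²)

Expand each in SI base units:
  (a) C·V⁻¹ = s·A·(J·C⁻¹)⁻¹ = kg⁻¹·m⁻²·s⁴·A²
  (b) [A] / [kg·m²·s⁻³·A⁻¹] = kg⁻¹·m⁻²·s³·A²
  (c) A·s·V⁻¹ = A·s·(J·C⁻¹)⁻¹ = kg⁻¹·m⁻²·s⁴·A²
  (d) [kg⁻¹·m⁻²·s³·A²] / [s⁻¹] = kg⁻¹·m⁻²·s⁴·A²
  (e) [s] / [kg·m²·s⁻³·A⁻²] = kg⁻¹·m⁻²·s⁴·A²
All reduce to kg⁻¹·m⁻²·s⁴·A² except (b), which is kg⁻¹·m⁻²·s³·A².

(b)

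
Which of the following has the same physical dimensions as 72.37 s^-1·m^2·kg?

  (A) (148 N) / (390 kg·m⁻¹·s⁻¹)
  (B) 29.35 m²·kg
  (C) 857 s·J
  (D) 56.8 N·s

(C)

Reference: kg·m²·s⁻¹.
Each option:
  (A) [kg·m·s⁻²] / [kg·m⁻¹·s⁻¹] = m²·s⁻¹
  (B) kg·m²
  (C) J·s = N·m·s = kg·m²·s⁻¹  ← same
  (D) N·s = kg·m·s⁻²·s = kg·m·s⁻¹
Only (C) matches kg·m²·s⁻¹.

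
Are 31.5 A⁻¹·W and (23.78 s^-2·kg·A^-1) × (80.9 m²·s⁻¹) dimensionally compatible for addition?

Yes

Expand each in SI base units:
  31.5 A⁻¹·W:  W·A⁻¹ = J·s⁻¹·A⁻¹ = kg·m²·s⁻³·A⁻¹
  (23.78 s^-2·kg·A^-1) × (80.9 m²·s⁻¹):  [kg·s⁻²·A⁻¹] · [m²·s⁻¹] = kg·m²·s⁻³·A⁻¹
Both are kg·m²·s⁻³·A⁻¹, so they have the same dimensions and can be added.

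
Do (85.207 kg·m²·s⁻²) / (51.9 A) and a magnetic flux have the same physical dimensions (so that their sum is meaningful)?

Yes

Dimensions:
  (85.207 kg·m²·s⁻²) / (51.9 A):  [kg·m²·s⁻²] / [A] = kg·m²·s⁻²·A⁻¹
  a magnetic flux:  [magnetic flux] = kg·m²·s⁻²·A⁻¹
Both are kg·m²·s⁻²·A⁻¹, so they have the same dimensions and can be added.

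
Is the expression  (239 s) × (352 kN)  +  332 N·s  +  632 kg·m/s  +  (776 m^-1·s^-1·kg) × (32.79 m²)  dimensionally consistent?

Yes

Dimensions:
  (239 s) × (352 kN):  [s] · [kg·m·s⁻²] = kg·m·s⁻¹
  332 N·s:  N·s = kg·m·s⁻²·s = kg·m·s⁻¹
  632 kg·m/s:  kg·m·s⁻¹
  (776 m^-1·s^-1·kg) × (32.79 m²):  [kg·m⁻¹·s⁻¹] · [m²] = kg·m·s⁻¹
Every term reduces to kg·m·s⁻¹.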